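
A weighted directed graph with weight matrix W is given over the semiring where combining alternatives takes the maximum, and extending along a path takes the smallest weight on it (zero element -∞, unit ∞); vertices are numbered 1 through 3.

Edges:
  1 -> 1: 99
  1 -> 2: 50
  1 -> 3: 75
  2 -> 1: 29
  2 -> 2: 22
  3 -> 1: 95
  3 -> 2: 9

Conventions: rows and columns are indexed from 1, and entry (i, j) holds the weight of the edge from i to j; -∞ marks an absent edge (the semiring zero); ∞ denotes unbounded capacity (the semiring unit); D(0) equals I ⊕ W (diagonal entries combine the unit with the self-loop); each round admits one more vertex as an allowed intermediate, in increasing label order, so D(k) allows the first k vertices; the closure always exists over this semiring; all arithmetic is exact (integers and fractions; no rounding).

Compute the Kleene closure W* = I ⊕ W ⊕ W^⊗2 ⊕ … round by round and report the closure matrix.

D(0):
  [∞, 50, 75]
  [29, ∞, -∞]
  [95, 9, ∞]
D(1):
  [∞, 50, 75]
  [29, ∞, 29]
  [95, 50, ∞]
D(2):
  [∞, 50, 75]
  [29, ∞, 29]
  [95, 50, ∞]
D(3):
  [∞, 50, 75]
  [29, ∞, 29]
  [95, 50, ∞]
Answer: W* = [[∞, 50, 75], [29, ∞, 29], [95, 50, ∞]]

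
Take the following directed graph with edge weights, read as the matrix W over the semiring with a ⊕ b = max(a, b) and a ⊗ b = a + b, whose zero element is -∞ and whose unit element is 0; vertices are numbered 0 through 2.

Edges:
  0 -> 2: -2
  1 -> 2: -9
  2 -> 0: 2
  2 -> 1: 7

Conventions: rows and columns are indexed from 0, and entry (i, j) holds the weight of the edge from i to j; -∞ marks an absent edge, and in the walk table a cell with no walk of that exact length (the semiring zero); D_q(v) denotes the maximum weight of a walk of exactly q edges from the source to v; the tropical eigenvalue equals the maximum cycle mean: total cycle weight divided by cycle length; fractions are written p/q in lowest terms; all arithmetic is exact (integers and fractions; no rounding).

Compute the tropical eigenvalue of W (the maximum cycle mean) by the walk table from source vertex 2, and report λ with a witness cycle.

q=0: [-∞, -∞, 0]
q=1: [2, 7, -∞]
q=2: [-∞, -∞, 0]
q=3: [2, 7, -∞]
Optimal cycle mean attained by: cycle 0->2->0, total (-2) + 2, length 2.
Answer: λ = 0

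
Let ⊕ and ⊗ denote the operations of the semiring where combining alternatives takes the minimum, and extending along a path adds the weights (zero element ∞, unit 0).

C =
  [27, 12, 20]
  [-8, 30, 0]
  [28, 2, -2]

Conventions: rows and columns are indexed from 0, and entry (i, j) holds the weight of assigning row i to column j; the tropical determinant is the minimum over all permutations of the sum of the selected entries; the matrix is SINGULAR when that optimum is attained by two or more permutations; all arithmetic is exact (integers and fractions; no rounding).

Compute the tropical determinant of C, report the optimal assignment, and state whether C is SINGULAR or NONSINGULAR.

σ = (0, 1, 2): 27 + 30 + (-2) = 55
σ = (0, 2, 1): 27 + 0 + 2 = 29
σ = (1, 0, 2): 12 + (-8) + (-2) = 2
σ = (1, 2, 0): 12 + 0 + 28 = 40
σ = (2, 0, 1): 20 + (-8) + 2 = 14
σ = (2, 1, 0): 20 + 30 + 28 = 78
Optimal value attained by: σ = (1, 0, 2).
Answer: det⊕(C) = 2; verdict: NONSINGULAR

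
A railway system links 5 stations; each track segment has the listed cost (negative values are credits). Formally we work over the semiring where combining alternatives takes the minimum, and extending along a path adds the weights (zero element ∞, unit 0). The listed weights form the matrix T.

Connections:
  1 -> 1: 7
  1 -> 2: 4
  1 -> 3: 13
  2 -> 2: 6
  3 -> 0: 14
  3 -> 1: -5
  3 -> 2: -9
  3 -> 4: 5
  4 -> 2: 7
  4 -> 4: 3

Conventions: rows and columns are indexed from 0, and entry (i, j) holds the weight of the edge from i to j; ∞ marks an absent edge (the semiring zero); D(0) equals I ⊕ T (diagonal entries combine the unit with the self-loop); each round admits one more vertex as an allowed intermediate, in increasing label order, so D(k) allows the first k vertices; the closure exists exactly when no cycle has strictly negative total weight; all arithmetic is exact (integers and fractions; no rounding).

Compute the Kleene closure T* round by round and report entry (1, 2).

D(0):
  [0, ∞, ∞, ∞, ∞]
  [∞, 0, 4, 13, ∞]
  [∞, ∞, 0, ∞, ∞]
  [14, -5, -9, 0, 5]
  [∞, ∞, 7, ∞, 0]
D(1):
  [0, ∞, ∞, ∞, ∞]
  [∞, 0, 4, 13, ∞]
  [∞, ∞, 0, ∞, ∞]
  [14, -5, -9, 0, 5]
  [∞, ∞, 7, ∞, 0]
D(2):
  [0, ∞, ∞, ∞, ∞]
  [∞, 0, 4, 13, ∞]
  [∞, ∞, 0, ∞, ∞]
  [14, -5, -9, 0, 5]
  [∞, ∞, 7, ∞, 0]
D(3):
  [0, ∞, ∞, ∞, ∞]
  [∞, 0, 4, 13, ∞]
  [∞, ∞, 0, ∞, ∞]
  [14, -5, -9, 0, 5]
  [∞, ∞, 7, ∞, 0]
D(4):
  [0, ∞, ∞, ∞, ∞]
  [27, 0, 4, 13, 18]
  [∞, ∞, 0, ∞, ∞]
  [14, -5, -9, 0, 5]
  [∞, ∞, 7, ∞, 0]
D(5):
  [0, ∞, ∞, ∞, ∞]
  [27, 0, 4, 13, 18]
  [∞, ∞, 0, ∞, ∞]
  [14, -5, -9, 0, 5]
  [∞, ∞, 7, ∞, 0]
Answer: T*[1][2] = 4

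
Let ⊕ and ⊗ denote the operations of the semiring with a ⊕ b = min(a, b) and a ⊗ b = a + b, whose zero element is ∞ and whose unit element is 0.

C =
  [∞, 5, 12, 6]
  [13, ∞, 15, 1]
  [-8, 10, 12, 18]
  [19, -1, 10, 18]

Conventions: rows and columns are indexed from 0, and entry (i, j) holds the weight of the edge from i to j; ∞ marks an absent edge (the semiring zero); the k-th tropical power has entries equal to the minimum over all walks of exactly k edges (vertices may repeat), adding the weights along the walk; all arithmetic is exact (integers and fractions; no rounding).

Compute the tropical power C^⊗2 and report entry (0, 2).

C^⊗2:
  [4, 5, 16, 6]
  [7, 0, 11, 19]
  [4, -3, 4, -2]
  [2, 17, 14, 0]
Key observation: the optimum is the walk 0->3->2, with weight 6 + 10 = 16.
Optimal value attained by: walk 0->3->2.
Answer: (C^⊗2)[0][2] = 16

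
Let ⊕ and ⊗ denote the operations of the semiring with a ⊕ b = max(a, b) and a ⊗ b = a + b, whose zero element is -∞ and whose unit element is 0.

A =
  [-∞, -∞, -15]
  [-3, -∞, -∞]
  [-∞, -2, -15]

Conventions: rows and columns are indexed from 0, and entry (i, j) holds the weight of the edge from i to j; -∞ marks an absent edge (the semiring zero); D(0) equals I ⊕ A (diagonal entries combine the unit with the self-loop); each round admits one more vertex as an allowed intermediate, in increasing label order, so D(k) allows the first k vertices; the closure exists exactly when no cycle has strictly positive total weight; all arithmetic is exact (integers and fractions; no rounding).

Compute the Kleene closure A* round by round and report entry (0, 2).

D(0):
  [0, -∞, -15]
  [-3, 0, -∞]
  [-∞, -2, 0]
D(1):
  [0, -∞, -15]
  [-3, 0, -18]
  [-∞, -2, 0]
D(2):
  [0, -∞, -15]
  [-3, 0, -18]
  [-5, -2, 0]
D(3):
  [0, -17, -15]
  [-3, 0, -18]
  [-5, -2, 0]
Answer: A*[0][2] = -15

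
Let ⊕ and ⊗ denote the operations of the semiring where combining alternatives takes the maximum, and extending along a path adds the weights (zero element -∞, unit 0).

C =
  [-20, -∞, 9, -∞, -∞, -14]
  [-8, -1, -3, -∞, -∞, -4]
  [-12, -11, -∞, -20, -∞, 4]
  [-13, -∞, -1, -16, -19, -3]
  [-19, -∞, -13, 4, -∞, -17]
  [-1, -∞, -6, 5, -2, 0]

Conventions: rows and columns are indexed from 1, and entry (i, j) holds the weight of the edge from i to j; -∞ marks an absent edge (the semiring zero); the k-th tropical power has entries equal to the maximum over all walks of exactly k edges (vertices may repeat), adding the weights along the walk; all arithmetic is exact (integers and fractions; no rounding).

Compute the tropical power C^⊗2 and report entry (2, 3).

C^⊗2:
  [-3, -2, -11, -9, -16, 13]
  [-5, -2, 1, 1, -6, 1]
  [3, -12, -2, 9, 2, 4]
  [-4, -12, -4, 2, -5, 3]
  [-9, -24, 3, -12, -15, 1]
  [-1, -17, 8, 5, -2, 2]
Key observation: the optimum is the walk 2->1->3, with weight (-8) + 9 = 1.
Optimal value attained by: walk 2->1->3.
Answer: (C^⊗2)[2][3] = 1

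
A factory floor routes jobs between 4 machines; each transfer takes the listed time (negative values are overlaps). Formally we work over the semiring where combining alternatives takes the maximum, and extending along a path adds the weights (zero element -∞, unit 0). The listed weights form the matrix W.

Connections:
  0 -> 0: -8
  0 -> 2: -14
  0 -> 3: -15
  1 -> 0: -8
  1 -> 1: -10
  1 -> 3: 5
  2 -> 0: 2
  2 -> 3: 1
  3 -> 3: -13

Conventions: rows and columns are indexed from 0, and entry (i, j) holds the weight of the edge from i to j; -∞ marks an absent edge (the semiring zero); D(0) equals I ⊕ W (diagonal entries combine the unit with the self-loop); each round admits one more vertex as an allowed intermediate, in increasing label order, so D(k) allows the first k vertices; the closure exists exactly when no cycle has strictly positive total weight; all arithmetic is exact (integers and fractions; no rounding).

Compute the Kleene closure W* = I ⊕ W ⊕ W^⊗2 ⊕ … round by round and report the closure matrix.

D(0):
  [0, -∞, -14, -15]
  [-8, 0, -∞, 5]
  [2, -∞, 0, 1]
  [-∞, -∞, -∞, 0]
D(1):
  [0, -∞, -14, -15]
  [-8, 0, -22, 5]
  [2, -∞, 0, 1]
  [-∞, -∞, -∞, 0]
D(2):
  [0, -∞, -14, -15]
  [-8, 0, -22, 5]
  [2, -∞, 0, 1]
  [-∞, -∞, -∞, 0]
D(3):
  [0, -∞, -14, -13]
  [-8, 0, -22, 5]
  [2, -∞, 0, 1]
  [-∞, -∞, -∞, 0]
D(4):
  [0, -∞, -14, -13]
  [-8, 0, -22, 5]
  [2, -∞, 0, 1]
  [-∞, -∞, -∞, 0]
Answer: W* = [[0, -∞, -14, -13], [-8, 0, -22, 5], [2, -∞, 0, 1], [-∞, -∞, -∞, 0]]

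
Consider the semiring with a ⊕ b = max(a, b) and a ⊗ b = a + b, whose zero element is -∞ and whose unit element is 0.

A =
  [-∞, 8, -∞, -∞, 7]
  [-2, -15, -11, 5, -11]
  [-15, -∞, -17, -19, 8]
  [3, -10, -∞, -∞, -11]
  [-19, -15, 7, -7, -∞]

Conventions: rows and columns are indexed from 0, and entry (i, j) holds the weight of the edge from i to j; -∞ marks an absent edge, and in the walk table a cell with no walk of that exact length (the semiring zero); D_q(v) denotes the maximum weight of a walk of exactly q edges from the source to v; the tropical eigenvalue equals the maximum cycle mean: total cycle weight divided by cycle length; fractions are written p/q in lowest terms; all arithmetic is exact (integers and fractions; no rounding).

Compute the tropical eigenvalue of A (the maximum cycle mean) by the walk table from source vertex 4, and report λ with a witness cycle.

q=0: [-∞, -∞, -∞, -∞, 0]
q=1: [-19, -15, 7, -7, -∞]
q=2: [-4, -11, -10, -10, 15]
q=3: [-4, 4, 22, 8, 3]
q=4: [11, 4, 10, 9, 30]
q=5: [12, 19, 37, 23, 18]
Optimal cycle mean attained by: cycle 2->4->2, total 8 + 7, length 2.
Answer: λ = 15/2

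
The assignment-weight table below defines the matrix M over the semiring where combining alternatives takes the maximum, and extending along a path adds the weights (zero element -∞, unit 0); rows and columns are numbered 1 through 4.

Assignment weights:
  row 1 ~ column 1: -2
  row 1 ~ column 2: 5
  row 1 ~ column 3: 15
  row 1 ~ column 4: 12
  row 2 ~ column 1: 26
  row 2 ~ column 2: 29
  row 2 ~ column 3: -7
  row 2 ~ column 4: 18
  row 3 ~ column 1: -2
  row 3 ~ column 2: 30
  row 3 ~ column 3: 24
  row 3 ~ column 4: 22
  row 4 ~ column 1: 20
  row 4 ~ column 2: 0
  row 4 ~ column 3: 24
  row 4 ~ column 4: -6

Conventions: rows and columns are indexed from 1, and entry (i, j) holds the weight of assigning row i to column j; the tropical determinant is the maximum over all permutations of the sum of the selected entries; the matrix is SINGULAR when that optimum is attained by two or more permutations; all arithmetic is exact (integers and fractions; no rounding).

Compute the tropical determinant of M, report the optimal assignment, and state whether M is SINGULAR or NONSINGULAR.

σ = (1, 2, 3, 4): (-2) + 29 + 24 + (-6) = 45
σ = (1, 2, 4, 3): (-2) + 29 + 22 + 24 = 73
σ = (1, 3, 2, 4): (-2) + (-7) + 30 + (-6) = 15
σ = (1, 3, 4, 2): (-2) + (-7) + 22 + 0 = 13
σ = (1, 4, 2, 3): (-2) + 18 + 30 + 24 = 70
σ = (1, 4, 3, 2): (-2) + 18 + 24 + 0 = 40
σ = (2, 1, 3, 4): 5 + 26 + 24 + (-6) = 49
σ = (2, 1, 4, 3): 5 + 26 + 22 + 24 = 77
σ = (2, 3, 1, 4): 5 + (-7) + (-2) + (-6) = -10
σ = (2, 3, 4, 1): 5 + (-7) + 22 + 20 = 40
σ = (2, 4, 1, 3): 5 + 18 + (-2) + 24 = 45
σ = (2, 4, 3, 1): 5 + 18 + 24 + 20 = 67
σ = (3, 1, 2, 4): 15 + 26 + 30 + (-6) = 65
σ = (3, 1, 4, 2): 15 + 26 + 22 + 0 = 63
σ = (3, 2, 1, 4): 15 + 29 + (-2) + (-6) = 36
σ = (3, 2, 4, 1): 15 + 29 + 22 + 20 = 86
σ = (3, 4, 1, 2): 15 + 18 + (-2) + 0 = 31
σ = (3, 4, 2, 1): 15 + 18 + 30 + 20 = 83
σ = (4, 1, 2, 3): 12 + 26 + 30 + 24 = 92
σ = (4, 1, 3, 2): 12 + 26 + 24 + 0 = 62
σ = (4, 2, 1, 3): 12 + 29 + (-2) + 24 = 63
σ = (4, 2, 3, 1): 12 + 29 + 24 + 20 = 85
σ = (4, 3, 1, 2): 12 + (-7) + (-2) + 0 = 3
σ = (4, 3, 2, 1): 12 + (-7) + 30 + 20 = 55
Optimal value attained by: σ = (4, 1, 2, 3).
Answer: det⊕(M) = 92; verdict: NONSINGULAR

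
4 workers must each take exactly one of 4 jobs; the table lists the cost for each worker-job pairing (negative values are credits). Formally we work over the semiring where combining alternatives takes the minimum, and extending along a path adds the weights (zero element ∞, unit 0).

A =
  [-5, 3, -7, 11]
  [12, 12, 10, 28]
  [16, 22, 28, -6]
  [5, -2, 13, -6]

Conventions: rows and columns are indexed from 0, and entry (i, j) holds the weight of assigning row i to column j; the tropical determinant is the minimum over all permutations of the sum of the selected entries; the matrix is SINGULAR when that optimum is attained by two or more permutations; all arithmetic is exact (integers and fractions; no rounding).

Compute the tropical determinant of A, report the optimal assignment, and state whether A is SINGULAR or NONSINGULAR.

σ = (0, 1, 2, 3): (-5) + 12 + 28 + (-6) = 29
σ = (0, 1, 3, 2): (-5) + 12 + (-6) + 13 = 14
σ = (0, 2, 1, 3): (-5) + 10 + 22 + (-6) = 21
σ = (0, 2, 3, 1): (-5) + 10 + (-6) + (-2) = -3
σ = (0, 3, 1, 2): (-5) + 28 + 22 + 13 = 58
σ = (0, 3, 2, 1): (-5) + 28 + 28 + (-2) = 49
σ = (1, 0, 2, 3): 3 + 12 + 28 + (-6) = 37
σ = (1, 0, 3, 2): 3 + 12 + (-6) + 13 = 22
σ = (1, 2, 0, 3): 3 + 10 + 16 + (-6) = 23
σ = (1, 2, 3, 0): 3 + 10 + (-6) + 5 = 12
σ = (1, 3, 0, 2): 3 + 28 + 16 + 13 = 60
σ = (1, 3, 2, 0): 3 + 28 + 28 + 5 = 64
σ = (2, 0, 1, 3): (-7) + 12 + 22 + (-6) = 21
σ = (2, 0, 3, 1): (-7) + 12 + (-6) + (-2) = -3
σ = (2, 1, 0, 3): (-7) + 12 + 16 + (-6) = 15
σ = (2, 1, 3, 0): (-7) + 12 + (-6) + 5 = 4
σ = (2, 3, 0, 1): (-7) + 28 + 16 + (-2) = 35
σ = (2, 3, 1, 0): (-7) + 28 + 22 + 5 = 48
σ = (3, 0, 1, 2): 11 + 12 + 22 + 13 = 58
σ = (3, 0, 2, 1): 11 + 12 + 28 + (-2) = 49
σ = (3, 1, 0, 2): 11 + 12 + 16 + 13 = 52
σ = (3, 1, 2, 0): 11 + 12 + 28 + 5 = 56
σ = (3, 2, 0, 1): 11 + 10 + 16 + (-2) = 35
σ = (3, 2, 1, 0): 11 + 10 + 22 + 5 = 48
Optimal value attained by: σ = (0, 2, 3, 1).
Answer: det⊕(A) = -3; verdict: SINGULAR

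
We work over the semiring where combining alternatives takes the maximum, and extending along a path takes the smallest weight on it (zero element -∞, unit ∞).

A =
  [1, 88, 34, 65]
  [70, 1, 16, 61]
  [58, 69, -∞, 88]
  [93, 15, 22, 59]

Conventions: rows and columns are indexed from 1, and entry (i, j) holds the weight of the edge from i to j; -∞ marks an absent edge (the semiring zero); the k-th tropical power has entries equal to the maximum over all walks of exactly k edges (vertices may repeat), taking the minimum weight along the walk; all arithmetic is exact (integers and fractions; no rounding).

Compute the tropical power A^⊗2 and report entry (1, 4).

A^⊗2:
  [70, 34, 22, 61]
  [61, 70, 34, 65]
  [88, 58, 34, 61]
  [59, 88, 34, 65]
Key observation: the optimum is the walk 1->2->4, with weight 88 min 61 = 61.
Optimal value attained by: walk 1->2->4.
Answer: (A^⊗2)[1][4] = 61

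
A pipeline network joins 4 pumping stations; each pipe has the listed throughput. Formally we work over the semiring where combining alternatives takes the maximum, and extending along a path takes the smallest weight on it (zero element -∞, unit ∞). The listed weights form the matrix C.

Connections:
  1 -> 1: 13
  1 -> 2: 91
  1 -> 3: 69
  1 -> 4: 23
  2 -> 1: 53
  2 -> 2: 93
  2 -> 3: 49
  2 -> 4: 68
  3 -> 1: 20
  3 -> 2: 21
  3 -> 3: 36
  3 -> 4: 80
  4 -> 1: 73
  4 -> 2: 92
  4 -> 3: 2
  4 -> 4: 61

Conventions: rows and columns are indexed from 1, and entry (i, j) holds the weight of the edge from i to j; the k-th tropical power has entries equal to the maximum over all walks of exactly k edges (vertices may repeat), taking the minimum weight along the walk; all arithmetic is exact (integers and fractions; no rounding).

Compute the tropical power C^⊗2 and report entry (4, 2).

C^⊗2:
  [53, 91, 49, 69]
  [68, 93, 53, 68]
  [73, 80, 36, 61]
  [61, 92, 69, 68]
Key observation: the optimum is the walk 4->2->2, with weight 92 min 93 = 92.
Optimal value attained by: walk 4->2->2.
Answer: (C^⊗2)[4][2] = 92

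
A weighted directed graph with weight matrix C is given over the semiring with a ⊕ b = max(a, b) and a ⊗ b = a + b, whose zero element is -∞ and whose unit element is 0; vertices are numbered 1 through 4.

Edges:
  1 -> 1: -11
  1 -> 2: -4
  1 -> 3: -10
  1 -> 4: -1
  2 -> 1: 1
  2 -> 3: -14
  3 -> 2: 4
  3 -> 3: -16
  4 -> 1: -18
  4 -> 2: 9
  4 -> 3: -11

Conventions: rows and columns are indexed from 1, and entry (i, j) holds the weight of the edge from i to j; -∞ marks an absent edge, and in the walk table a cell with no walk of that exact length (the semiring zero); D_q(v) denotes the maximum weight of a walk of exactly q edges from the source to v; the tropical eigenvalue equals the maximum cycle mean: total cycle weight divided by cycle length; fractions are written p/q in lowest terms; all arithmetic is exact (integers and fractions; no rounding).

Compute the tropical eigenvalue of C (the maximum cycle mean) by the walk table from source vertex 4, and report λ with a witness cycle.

q=0: [-∞, -∞, -∞, 0]
q=1: [-18, 9, -11, -∞]
q=2: [10, -7, -5, -19]
q=3: [-1, 6, 0, 9]
q=4: [7, 18, -2, -2]
Optimal cycle mean attained by: cycle 1->4->2->1, total (-1) + 9 + 1, length 3.
Answer: λ = 3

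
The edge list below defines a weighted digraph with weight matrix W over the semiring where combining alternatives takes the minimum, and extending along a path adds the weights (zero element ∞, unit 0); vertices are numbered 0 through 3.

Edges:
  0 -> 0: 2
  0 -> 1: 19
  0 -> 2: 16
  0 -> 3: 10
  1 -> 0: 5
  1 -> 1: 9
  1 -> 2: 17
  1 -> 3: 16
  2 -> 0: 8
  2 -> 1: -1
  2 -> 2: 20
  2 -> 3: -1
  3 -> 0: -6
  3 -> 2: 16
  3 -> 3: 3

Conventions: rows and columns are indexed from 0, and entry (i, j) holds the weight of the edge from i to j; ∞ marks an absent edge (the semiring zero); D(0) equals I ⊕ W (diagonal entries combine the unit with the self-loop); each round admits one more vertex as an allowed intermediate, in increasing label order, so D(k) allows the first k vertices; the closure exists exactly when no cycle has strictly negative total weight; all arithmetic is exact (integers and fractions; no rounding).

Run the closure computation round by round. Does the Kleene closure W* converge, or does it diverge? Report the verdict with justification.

D(0):
  [0, 19, 16, 10]
  [5, 0, 17, 16]
  [8, -1, 0, -1]
  [-6, ∞, 16, 0]
D(1):
  [0, 19, 16, 10]
  [5, 0, 17, 15]
  [8, -1, 0, -1]
  [-6, 13, 10, 0]
D(2):
  [0, 19, 16, 10]
  [5, 0, 17, 15]
  [4, -1, 0, -1]
  [-6, 13, 10, 0]
D(3):
  [0, 15, 16, 10]
  [5, 0, 17, 15]
  [4, -1, 0, -1]
  [-6, 9, 10, 0]
D(4):
  [0, 15, 16, 10]
  [5, 0, 17, 15]
  [-7, -1, 0, -1]
  [-6, 9, 10, 0]
Key observation: every diagonal entry stays at the unit through all rounds, so no improving cycle exists.
Answer: CONVERGES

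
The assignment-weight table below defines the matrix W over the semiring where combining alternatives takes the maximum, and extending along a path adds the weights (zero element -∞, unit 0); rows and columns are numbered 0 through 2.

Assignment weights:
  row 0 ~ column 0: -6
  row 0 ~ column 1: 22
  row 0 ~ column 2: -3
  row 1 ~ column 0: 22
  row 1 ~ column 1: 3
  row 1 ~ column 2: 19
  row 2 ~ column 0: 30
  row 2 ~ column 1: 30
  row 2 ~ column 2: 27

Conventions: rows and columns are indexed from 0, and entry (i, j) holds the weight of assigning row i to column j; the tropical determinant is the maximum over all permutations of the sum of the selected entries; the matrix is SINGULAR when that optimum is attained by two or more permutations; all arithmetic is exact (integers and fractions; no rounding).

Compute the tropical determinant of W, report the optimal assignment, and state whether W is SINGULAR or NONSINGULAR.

σ = (0, 1, 2): (-6) + 3 + 27 = 24
σ = (0, 2, 1): (-6) + 19 + 30 = 43
σ = (1, 0, 2): 22 + 22 + 27 = 71
σ = (1, 2, 0): 22 + 19 + 30 = 71
σ = (2, 0, 1): (-3) + 22 + 30 = 49
σ = (2, 1, 0): (-3) + 3 + 30 = 30
Optimal value attained by: σ = (1, 0, 2).
Answer: det⊕(W) = 71; verdict: SINGULAR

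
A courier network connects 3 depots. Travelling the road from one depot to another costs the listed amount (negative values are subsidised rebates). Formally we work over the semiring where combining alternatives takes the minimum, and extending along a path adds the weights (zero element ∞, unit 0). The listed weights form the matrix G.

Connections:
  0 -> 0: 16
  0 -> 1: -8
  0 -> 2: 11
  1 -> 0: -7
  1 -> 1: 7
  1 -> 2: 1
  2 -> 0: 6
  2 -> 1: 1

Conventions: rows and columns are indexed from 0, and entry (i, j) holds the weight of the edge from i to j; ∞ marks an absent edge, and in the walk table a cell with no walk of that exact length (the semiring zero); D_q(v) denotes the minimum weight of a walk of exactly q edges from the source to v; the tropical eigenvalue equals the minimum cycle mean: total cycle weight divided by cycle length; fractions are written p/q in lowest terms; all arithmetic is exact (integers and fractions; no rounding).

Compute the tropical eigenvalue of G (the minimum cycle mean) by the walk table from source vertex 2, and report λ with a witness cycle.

q=0: [∞, ∞, 0]
q=1: [6, 1, ∞]
q=2: [-6, -2, 2]
q=3: [-9, -14, -1]
Optimal cycle mean attained by: cycle 0->1->0, total (-8) + (-7), length 2.
Answer: λ = -15/2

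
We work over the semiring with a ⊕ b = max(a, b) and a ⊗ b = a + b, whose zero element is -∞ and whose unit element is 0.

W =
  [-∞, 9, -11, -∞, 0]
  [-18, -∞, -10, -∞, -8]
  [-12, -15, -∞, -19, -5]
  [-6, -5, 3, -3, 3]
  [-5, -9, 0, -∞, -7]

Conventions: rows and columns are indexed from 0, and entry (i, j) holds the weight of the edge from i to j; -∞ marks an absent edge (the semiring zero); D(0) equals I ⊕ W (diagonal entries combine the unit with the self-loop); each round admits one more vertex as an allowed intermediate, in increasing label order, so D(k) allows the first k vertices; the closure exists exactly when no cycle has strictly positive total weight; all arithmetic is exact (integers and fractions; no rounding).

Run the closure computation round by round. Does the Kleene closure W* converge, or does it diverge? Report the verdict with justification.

D(0):
  [0, 9, -11, -∞, 0]
  [-18, 0, -10, -∞, -8]
  [-12, -15, 0, -19, -5]
  [-6, -5, 3, 0, 3]
  [-5, -9, 0, -∞, 0]
D(1):
  [0, 9, -11, -∞, 0]
  [-18, 0, -10, -∞, -8]
  [-12, -3, 0, -19, -5]
  [-6, 3, 3, 0, 3]
  [-5, 4, 0, -∞, 0]
D(2):
  [0, 9, -1, -∞, 1]
  [-18, 0, -10, -∞, -8]
  [-12, -3, 0, -19, -5]
  [-6, 3, 3, 0, 3]
  [-5, 4, 0, -∞, 0]
D(3):
  [0, 9, -1, -20, 1]
  [-18, 0, -10, -29, -8]
  [-12, -3, 0, -19, -5]
  [-6, 3, 3, 0, 3]
  [-5, 4, 0, -19, 0]
D(4):
  [0, 9, -1, -20, 1]
  [-18, 0, -10, -29, -8]
  [-12, -3, 0, -19, -5]
  [-6, 3, 3, 0, 3]
  [-5, 4, 0, -19, 0]
D(5):
  [0, 9, 1, -18, 1]
  [-13, 0, -8, -27, -8]
  [-10, -1, 0, -19, -5]
  [-2, 7, 3, 0, 3]
  [-5, 4, 0, -19, 0]
Key observation: every diagonal entry stays at the unit through all rounds, so no improving cycle exists.
Answer: CONVERGES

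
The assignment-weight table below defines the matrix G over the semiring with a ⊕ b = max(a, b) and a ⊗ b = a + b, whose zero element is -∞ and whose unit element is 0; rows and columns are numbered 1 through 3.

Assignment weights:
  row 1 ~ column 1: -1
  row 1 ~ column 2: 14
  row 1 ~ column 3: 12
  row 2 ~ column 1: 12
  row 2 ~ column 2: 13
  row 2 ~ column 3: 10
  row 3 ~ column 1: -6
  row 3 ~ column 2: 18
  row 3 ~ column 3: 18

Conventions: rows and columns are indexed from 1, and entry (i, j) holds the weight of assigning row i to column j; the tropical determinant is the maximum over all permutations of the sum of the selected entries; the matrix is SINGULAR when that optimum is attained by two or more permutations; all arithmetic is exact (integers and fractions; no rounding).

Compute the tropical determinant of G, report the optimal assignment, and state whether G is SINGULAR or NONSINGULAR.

σ = (1, 2, 3): (-1) + 13 + 18 = 30
σ = (1, 3, 2): (-1) + 10 + 18 = 27
σ = (2, 1, 3): 14 + 12 + 18 = 44
σ = (2, 3, 1): 14 + 10 + (-6) = 18
σ = (3, 1, 2): 12 + 12 + 18 = 42
σ = (3, 2, 1): 12 + 13 + (-6) = 19
Optimal value attained by: σ = (2, 1, 3).
Answer: det⊕(G) = 44; verdict: NONSINGULAR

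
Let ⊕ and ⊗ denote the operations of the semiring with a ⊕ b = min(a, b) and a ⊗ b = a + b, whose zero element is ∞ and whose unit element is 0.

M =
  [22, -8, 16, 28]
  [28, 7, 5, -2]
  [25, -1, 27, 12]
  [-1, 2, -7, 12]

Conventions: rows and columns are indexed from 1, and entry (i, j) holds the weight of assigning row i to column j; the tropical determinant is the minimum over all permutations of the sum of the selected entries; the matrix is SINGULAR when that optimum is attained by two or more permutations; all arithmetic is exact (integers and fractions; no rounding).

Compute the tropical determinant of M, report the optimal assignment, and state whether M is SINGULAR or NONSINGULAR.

σ = (1, 2, 3, 4): 22 + 7 + 27 + 12 = 68
σ = (1, 2, 4, 3): 22 + 7 + 12 + (-7) = 34
σ = (1, 3, 2, 4): 22 + 5 + (-1) + 12 = 38
σ = (1, 3, 4, 2): 22 + 5 + 12 + 2 = 41
σ = (1, 4, 2, 3): 22 + (-2) + (-1) + (-7) = 12
σ = (1, 4, 3, 2): 22 + (-2) + 27 + 2 = 49
σ = (2, 1, 3, 4): (-8) + 28 + 27 + 12 = 59
σ = (2, 1, 4, 3): (-8) + 28 + 12 + (-7) = 25
σ = (2, 3, 1, 4): (-8) + 5 + 25 + 12 = 34
σ = (2, 3, 4, 1): (-8) + 5 + 12 + (-1) = 8
σ = (2, 4, 1, 3): (-8) + (-2) + 25 + (-7) = 8
σ = (2, 4, 3, 1): (-8) + (-2) + 27 + (-1) = 16
σ = (3, 1, 2, 4): 16 + 28 + (-1) + 12 = 55
σ = (3, 1, 4, 2): 16 + 28 + 12 + 2 = 58
σ = (3, 2, 1, 4): 16 + 7 + 25 + 12 = 60
σ = (3, 2, 4, 1): 16 + 7 + 12 + (-1) = 34
σ = (3, 4, 1, 2): 16 + (-2) + 25 + 2 = 41
σ = (3, 4, 2, 1): 16 + (-2) + (-1) + (-1) = 12
σ = (4, 1, 2, 3): 28 + 28 + (-1) + (-7) = 48
σ = (4, 1, 3, 2): 28 + 28 + 27 + 2 = 85
σ = (4, 2, 1, 3): 28 + 7 + 25 + (-7) = 53
σ = (4, 2, 3, 1): 28 + 7 + 27 + (-1) = 61
σ = (4, 3, 1, 2): 28 + 5 + 25 + 2 = 60
σ = (4, 3, 2, 1): 28 + 5 + (-1) + (-1) = 31
Optimal value attained by: σ = (2, 3, 4, 1).
Answer: det⊕(M) = 8; verdict: SINGULAR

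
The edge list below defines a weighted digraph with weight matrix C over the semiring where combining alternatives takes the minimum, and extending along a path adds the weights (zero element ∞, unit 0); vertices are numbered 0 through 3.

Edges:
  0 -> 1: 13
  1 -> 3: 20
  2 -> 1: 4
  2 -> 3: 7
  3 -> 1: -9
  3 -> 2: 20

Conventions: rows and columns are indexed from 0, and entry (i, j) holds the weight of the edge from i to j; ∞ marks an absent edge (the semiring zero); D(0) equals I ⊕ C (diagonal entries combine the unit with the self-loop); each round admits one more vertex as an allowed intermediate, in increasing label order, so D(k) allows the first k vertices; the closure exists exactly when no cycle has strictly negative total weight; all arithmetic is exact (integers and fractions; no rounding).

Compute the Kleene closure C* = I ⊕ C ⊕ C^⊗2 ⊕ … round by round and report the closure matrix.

D(0):
  [0, 13, ∞, ∞]
  [∞, 0, ∞, 20]
  [∞, 4, 0, 7]
  [∞, -9, 20, 0]
D(1):
  [0, 13, ∞, ∞]
  [∞, 0, ∞, 20]
  [∞, 4, 0, 7]
  [∞, -9, 20, 0]
D(2):
  [0, 13, ∞, 33]
  [∞, 0, ∞, 20]
  [∞, 4, 0, 7]
  [∞, -9, 20, 0]
D(3):
  [0, 13, ∞, 33]
  [∞, 0, ∞, 20]
  [∞, 4, 0, 7]
  [∞, -9, 20, 0]
D(4):
  [0, 13, 53, 33]
  [∞, 0, 40, 20]
  [∞, -2, 0, 7]
  [∞, -9, 20, 0]
Answer: C* = [[0, 13, 53, 33], [∞, 0, 40, 20], [∞, -2, 0, 7], [∞, -9, 20, 0]]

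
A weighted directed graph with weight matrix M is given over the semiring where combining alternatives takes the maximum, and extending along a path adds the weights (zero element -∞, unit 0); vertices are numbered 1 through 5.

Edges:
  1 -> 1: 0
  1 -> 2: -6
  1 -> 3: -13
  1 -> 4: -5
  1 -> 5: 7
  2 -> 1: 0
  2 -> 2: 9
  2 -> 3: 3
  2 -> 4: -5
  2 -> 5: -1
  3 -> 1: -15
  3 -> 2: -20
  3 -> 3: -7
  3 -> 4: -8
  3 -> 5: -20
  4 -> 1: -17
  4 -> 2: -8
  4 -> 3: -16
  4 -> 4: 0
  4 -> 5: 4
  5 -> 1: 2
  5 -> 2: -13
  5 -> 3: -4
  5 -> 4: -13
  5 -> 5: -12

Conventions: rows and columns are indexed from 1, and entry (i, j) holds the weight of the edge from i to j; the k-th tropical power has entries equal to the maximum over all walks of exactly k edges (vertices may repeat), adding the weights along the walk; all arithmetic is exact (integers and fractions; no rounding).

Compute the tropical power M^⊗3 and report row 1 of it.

M^⊗2:
  [9, 3, 3, -5, 7]
  [9, 18, 12, 4, 8]
  [-15, -11, -14, -8, -4]
  [6, 1, 0, 0, 4]
  [2, -4, -10, -3, 9]
M^⊗3:
  [9, 12, 6, 4, 16]
  [18, 27, 21, 13, 17]
  [-2, -2, -8, -8, -4]
  [6, 10, 4, 1, 13]
  [11, 5, 5, -3, 9]
Answer: row 1 of M^⊗3 = [9, 12, 6, 4, 16]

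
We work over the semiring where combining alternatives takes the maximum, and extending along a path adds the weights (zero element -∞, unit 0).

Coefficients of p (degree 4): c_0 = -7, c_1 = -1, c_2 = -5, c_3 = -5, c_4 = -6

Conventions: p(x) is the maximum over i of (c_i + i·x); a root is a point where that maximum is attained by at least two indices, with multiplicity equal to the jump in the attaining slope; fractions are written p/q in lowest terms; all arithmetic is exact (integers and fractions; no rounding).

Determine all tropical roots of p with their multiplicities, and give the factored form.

hull edge (i=0, c=-7) to (i=1, c=-1): slope 6, span 1
hull edge (i=1, c=-1) to (i=4, c=-6): slope -5/3, span 3
Factored form: p(x) = -6 ⊗ (x ⊕ (-6)) ⊗ (x ⊕ 5/3) ⊗ (x ⊕ 5/3) ⊗ (x ⊕ 5/3)
Answer: roots = -6 (mult 1), 5/3 (mult 3)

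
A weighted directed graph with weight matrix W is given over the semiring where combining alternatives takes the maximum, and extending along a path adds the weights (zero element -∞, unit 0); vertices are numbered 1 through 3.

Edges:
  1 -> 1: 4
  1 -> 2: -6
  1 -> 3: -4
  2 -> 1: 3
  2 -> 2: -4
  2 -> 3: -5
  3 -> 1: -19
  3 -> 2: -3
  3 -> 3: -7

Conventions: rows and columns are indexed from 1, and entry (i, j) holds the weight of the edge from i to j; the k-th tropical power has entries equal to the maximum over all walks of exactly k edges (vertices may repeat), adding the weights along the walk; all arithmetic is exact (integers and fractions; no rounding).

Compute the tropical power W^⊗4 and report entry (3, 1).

W^⊗2:
  [8, -2, 0]
  [7, -3, -1]
  [0, -7, -8]
W^⊗3:
  [12, 2, 4]
  [11, 1, 3]
  [4, -6, -4]
W^⊗4:
  [16, 6, 8]
  [15, 5, 7]
  [8, -2, 0]
Key observation: the optimum is the walk 3->2->1->1->1, with weight (-3) + 3 + 4 + 4 = 8.
Optimal value attained by: walk 3->2->1->1->1.
Answer: (W^⊗4)[3][1] = 8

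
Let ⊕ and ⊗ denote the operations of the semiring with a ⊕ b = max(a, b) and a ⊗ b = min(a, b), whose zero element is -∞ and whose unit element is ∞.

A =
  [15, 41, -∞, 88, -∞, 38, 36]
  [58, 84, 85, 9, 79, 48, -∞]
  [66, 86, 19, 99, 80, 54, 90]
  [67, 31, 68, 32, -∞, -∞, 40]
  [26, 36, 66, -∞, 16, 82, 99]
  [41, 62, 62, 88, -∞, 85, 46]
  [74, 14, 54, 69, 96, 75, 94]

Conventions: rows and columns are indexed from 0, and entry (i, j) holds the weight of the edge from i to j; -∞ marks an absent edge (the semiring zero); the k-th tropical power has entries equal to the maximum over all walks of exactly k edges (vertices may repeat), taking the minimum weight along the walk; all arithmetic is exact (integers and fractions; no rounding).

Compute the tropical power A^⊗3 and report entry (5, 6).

A^⊗2:
  [67, 41, 68, 38, 41, 41, 40]
  [66, 85, 84, 85, 80, 79, 85]
  [74, 84, 85, 69, 90, 80, 90]
  [66, 68, 40, 68, 68, 54, 68]
  [74, 66, 62, 82, 96, 82, 94]
  [67, 62, 68, 85, 62, 85, 62]
  [74, 62, 68, 75, 94, 82, 96]
A^⊗3:
  [66, 68, 41, 68, 68, 54, 68]
  [74, 84, 85, 84, 85, 80, 85]
  [74, 85, 84, 85, 90, 82, 90]
  [68, 68, 68, 68, 68, 68, 68]
  [74, 66, 68, 82, 94, 82, 96]
  [67, 68, 68, 85, 68, 85, 68]
  [74, 68, 68, 82, 96, 82, 94]
Key observation: the optimum is the walk 5->3->2->6, with weight 88 min 68 min 90 = 68.
Optimal value attained by: walk 5->3->2->6.
Answer: (A^⊗3)[5][6] = 68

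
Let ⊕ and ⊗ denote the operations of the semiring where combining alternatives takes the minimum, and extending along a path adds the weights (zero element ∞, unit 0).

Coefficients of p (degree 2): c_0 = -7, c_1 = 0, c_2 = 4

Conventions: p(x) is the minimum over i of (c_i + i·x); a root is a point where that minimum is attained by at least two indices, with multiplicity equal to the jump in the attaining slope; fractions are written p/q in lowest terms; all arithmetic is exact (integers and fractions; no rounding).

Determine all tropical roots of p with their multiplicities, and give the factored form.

hull edge (i=0, c=-7) to (i=2, c=4): slope 11/2, span 2
Factored form: p(x) = 4 ⊗ (x ⊕ (-11/2)) ⊗ (x ⊕ (-11/2))
Answer: roots = -11/2 (mult 2)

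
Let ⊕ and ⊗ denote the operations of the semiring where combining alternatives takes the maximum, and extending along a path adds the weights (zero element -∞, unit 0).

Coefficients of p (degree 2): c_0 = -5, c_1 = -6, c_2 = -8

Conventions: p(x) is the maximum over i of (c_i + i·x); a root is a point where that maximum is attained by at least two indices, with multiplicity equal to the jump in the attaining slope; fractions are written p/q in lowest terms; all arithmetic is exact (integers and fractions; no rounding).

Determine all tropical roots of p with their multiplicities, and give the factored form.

hull edge (i=0, c=-5) to (i=1, c=-6): slope -1, span 1
hull edge (i=1, c=-6) to (i=2, c=-8): slope -2, span 1
Factored form: p(x) = -8 ⊗ (x ⊕ 1) ⊗ (x ⊕ 2)
Answer: roots = 1 (mult 1), 2 (mult 1)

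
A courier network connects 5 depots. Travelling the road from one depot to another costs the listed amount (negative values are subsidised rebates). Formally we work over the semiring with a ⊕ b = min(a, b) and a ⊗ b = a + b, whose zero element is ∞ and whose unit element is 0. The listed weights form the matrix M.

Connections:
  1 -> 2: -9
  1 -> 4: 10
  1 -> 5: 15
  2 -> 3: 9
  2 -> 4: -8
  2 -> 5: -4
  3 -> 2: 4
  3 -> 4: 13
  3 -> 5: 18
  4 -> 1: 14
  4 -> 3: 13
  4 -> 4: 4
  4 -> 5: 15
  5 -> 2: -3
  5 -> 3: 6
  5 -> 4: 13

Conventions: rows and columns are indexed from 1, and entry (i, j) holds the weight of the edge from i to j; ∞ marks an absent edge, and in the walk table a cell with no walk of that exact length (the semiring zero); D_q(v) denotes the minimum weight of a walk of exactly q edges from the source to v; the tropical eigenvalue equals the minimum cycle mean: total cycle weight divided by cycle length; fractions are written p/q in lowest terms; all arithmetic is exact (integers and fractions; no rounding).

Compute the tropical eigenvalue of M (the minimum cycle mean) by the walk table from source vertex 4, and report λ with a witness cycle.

q=0: [∞, ∞, ∞, 0, ∞]
q=1: [14, ∞, 13, 4, 15]
q=2: [18, 5, 17, 8, 19]
q=3: [22, 9, 14, -3, 1]
q=4: [11, -2, 7, 1, 5]
q=5: [15, 2, 7, -10, -6]
Optimal cycle mean attained by: cycle 2->5->2, total (-4) + (-3), length 2.
Answer: λ = -7/2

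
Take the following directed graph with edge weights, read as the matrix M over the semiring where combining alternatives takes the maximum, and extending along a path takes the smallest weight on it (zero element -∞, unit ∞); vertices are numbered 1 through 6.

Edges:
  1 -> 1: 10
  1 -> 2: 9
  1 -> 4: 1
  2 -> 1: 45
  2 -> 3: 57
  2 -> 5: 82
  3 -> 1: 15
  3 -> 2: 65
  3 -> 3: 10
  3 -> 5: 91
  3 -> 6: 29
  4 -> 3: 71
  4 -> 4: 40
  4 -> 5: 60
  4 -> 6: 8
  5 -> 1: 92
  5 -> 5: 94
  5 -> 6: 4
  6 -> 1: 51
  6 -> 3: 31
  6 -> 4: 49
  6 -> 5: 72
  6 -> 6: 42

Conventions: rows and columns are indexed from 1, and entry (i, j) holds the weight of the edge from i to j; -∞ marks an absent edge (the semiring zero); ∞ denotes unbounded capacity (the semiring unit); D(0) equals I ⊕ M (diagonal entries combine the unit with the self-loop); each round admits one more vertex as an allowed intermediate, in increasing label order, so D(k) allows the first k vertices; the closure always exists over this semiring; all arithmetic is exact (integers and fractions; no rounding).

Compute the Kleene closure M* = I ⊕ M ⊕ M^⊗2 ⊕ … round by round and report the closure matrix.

D(0):
  [∞, 9, -∞, 1, -∞, -∞]
  [45, ∞, 57, -∞, 82, -∞]
  [15, 65, ∞, -∞, 91, 29]
  [-∞, -∞, 71, ∞, 60, 8]
  [92, -∞, -∞, -∞, ∞, 4]
  [51, -∞, 31, 49, 72, ∞]
D(1):
  [∞, 9, -∞, 1, -∞, -∞]
  [45, ∞, 57, 1, 82, -∞]
  [15, 65, ∞, 1, 91, 29]
  [-∞, -∞, 71, ∞, 60, 8]
  [92, 9, -∞, 1, ∞, 4]
  [51, 9, 31, 49, 72, ∞]
D(2):
  [∞, 9, 9, 1, 9, -∞]
  [45, ∞, 57, 1, 82, -∞]
  [45, 65, ∞, 1, 91, 29]
  [-∞, -∞, 71, ∞, 60, 8]
  [92, 9, 9, 1, ∞, 4]
  [51, 9, 31, 49, 72, ∞]
D(3):
  [∞, 9, 9, 1, 9, 9]
  [45, ∞, 57, 1, 82, 29]
  [45, 65, ∞, 1, 91, 29]
  [45, 65, 71, ∞, 71, 29]
  [92, 9, 9, 1, ∞, 9]
  [51, 31, 31, 49, 72, ∞]
D(4):
  [∞, 9, 9, 1, 9, 9]
  [45, ∞, 57, 1, 82, 29]
  [45, 65, ∞, 1, 91, 29]
  [45, 65, 71, ∞, 71, 29]
  [92, 9, 9, 1, ∞, 9]
  [51, 49, 49, 49, 72, ∞]
D(5):
  [∞, 9, 9, 1, 9, 9]
  [82, ∞, 57, 1, 82, 29]
  [91, 65, ∞, 1, 91, 29]
  [71, 65, 71, ∞, 71, 29]
  [92, 9, 9, 1, ∞, 9]
  [72, 49, 49, 49, 72, ∞]
D(6):
  [∞, 9, 9, 9, 9, 9]
  [82, ∞, 57, 29, 82, 29]
  [91, 65, ∞, 29, 91, 29]
  [71, 65, 71, ∞, 71, 29]
  [92, 9, 9, 9, ∞, 9]
  [72, 49, 49, 49, 72, ∞]
Answer: M* = [[∞, 9, 9, 9, 9, 9], [82, ∞, 57, 29, 82, 29], [91, 65, ∞, 29, 91, 29], [71, 65, 71, ∞, 71, 29], [92, 9, 9, 9, ∞, 9], [72, 49, 49, 49, 72, ∞]]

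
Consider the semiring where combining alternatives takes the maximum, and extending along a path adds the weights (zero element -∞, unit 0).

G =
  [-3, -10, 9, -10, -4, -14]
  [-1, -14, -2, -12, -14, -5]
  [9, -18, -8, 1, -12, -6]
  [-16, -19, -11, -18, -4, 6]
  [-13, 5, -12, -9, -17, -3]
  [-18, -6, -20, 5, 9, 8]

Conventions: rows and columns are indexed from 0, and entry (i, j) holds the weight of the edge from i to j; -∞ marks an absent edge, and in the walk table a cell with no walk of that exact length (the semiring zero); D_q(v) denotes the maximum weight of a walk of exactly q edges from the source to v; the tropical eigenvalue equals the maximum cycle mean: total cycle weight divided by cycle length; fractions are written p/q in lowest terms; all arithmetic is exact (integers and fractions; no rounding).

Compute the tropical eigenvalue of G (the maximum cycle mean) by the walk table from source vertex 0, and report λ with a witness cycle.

q=0: [0, -∞, -∞, -∞, -∞, -∞]
q=1: [-3, -10, 9, -10, -4, -14]
q=2: [18, 1, 6, 10, -3, 3]
q=3: [15, 8, 27, 8, 14, 16]
q=4: [36, 19, 24, 28, 25, 24]
q=5: [33, 30, 45, 29, 33, 34]
q=6: [54, 38, 42, 46, 43, 42]
Optimal cycle mean attained by: cycle 0->2->0, total 9 + 9, length 2.
Answer: λ = 9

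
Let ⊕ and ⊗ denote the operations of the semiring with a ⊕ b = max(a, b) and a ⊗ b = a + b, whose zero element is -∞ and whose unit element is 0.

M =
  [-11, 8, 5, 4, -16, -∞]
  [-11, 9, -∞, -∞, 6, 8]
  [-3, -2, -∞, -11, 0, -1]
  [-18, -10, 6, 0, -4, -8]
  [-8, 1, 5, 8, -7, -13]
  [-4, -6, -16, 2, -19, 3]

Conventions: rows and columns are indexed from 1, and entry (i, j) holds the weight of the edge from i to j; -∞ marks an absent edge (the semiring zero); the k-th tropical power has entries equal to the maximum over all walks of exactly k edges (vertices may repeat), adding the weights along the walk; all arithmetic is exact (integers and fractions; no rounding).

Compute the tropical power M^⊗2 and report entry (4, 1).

M^⊗2:
  [2, 17, 10, 4, 14, 16]
  [4, 18, 11, 14, 15, 17]
  [-5, 7, 5, 8, 4, 6]
  [3, 4, 6, 4, 6, 5]
  [2, 10, 14, 8, 7, 9]
  [-1, 4, 8, 5, 0, 6]
Key observation: the optimum is the walk 4->3->1, with weight 6 + (-3) = 3.
Optimal value attained by: walk 4->3->1.
Answer: (M^⊗2)[4][1] = 3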